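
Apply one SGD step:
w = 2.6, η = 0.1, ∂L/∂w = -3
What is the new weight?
w_new = 2.9

w_new = w - η·∂L/∂w = 2.6 - 0.1×(-3) = 2.6 - (-0.3) = 2.9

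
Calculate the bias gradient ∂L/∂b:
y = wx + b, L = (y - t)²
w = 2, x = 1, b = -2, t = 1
∂L/∂b = -2

y = wx + b = (2)(1) + -2 = 0
∂L/∂y = 2(y - t) = 2(0 - 1) = -2
∂y/∂b = 1
∂L/∂b = ∂L/∂y · ∂y/∂b = -2 × 1 = -2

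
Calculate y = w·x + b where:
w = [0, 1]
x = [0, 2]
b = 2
y = 4

y = (0)(0) + (1)(2) + 2 = 4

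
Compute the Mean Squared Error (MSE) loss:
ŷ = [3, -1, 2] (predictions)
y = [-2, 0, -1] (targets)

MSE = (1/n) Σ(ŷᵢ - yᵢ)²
MSE = 11.67

MSE = (1/3)((3--2)² + (-1-0)² + (2--1)²) = (1/3)(25 + 1 + 9) = 11.67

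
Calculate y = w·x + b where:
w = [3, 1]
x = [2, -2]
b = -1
y = 3

y = (3)(2) + (1)(-2) + -1 = 3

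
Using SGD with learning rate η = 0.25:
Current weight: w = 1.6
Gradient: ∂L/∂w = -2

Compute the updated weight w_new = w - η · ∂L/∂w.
w_new = 2.1

w_new = w - η·∂L/∂w = 1.6 - 0.25×(-2) = 1.6 - (-0.5) = 2.1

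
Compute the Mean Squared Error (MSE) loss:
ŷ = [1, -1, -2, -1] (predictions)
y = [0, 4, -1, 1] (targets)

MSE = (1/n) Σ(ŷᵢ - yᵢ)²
MSE = 7.75

MSE = (1/4)((1-0)² + (-1-4)² + (-2--1)² + (-1-1)²) = (1/4)(1 + 25 + 1 + 4) = 7.75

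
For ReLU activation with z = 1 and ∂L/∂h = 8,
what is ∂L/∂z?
∂L/∂z = 8

h = ReLU(1) = 1
Since z > 0: ∂h/∂z = 1
∂L/∂z = ∂L/∂h · ∂h/∂z = 8 × 1 = 8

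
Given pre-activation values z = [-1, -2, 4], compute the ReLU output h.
h = [0, 0, 4]

ReLU applied element-wise: max(0,-1)=0, max(0,-2)=0, max(0,4)=4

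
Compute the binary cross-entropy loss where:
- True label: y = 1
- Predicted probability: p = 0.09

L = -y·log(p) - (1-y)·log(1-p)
L = 2.408

L = -1·log(0.09) - 0·log(0.91) = -log(0.09) = 2.408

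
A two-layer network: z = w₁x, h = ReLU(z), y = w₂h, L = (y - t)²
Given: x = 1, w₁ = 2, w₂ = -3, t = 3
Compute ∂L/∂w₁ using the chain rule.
∂L/∂w₁ = 54

Forward pass:
z = w₁x = 2×1 = 2
h = ReLU(2) = 2
y = w₂h = -3×2 = -6

Backward pass:
∂L/∂y = 2(y - t) = 2(-6 - 3) = -18
∂y/∂h = w₂ = -3
∂h/∂z = 1 (ReLU derivative)
∂z/∂w₁ = x = 1

∂L/∂w₁ = -18 × -3 × 1 × 1 = 54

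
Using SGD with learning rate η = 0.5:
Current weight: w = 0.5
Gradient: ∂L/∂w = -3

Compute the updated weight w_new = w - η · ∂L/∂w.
w_new = 2

w_new = w - η·∂L/∂w = 0.5 - 0.5×(-3) = 0.5 - (-1.5) = 2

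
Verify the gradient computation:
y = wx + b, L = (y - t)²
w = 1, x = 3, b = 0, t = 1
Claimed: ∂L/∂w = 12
Correct

y = (1)(3) + 0 = 3
∂L/∂y = 2(y - t) = 2(3 - 1) = 4
∂y/∂w = x = 3
∂L/∂w = 4 × 3 = 12

Claimed value: 12
Correct: The correct gradient is 12.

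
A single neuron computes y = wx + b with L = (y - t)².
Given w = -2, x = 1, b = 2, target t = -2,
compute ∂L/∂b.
∂L/∂b = 4

y = wx + b = (-2)(1) + 2 = 0
∂L/∂y = 2(y - t) = 2(0 - -2) = 4
∂y/∂b = 1
∂L/∂b = ∂L/∂y · ∂y/∂b = 4 × 1 = 4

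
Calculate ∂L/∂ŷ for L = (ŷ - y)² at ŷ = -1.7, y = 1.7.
∂L/∂ŷ = -6.8

∂L/∂ŷ = 2(ŷ - y) = 2(-1.7 - 1.7) = 2(-3.4) = -6.8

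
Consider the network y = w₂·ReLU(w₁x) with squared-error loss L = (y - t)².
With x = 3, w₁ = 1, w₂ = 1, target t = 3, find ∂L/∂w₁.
∂L/∂w₁ = 0

Forward pass:
z = w₁x = 1×3 = 3
h = ReLU(3) = 3
y = w₂h = 1×3 = 3

Backward pass:
∂L/∂y = 2(y - t) = 2(3 - 3) = 0
∂y/∂h = w₂ = 1
∂h/∂z = 1 (ReLU derivative)
∂z/∂w₁ = x = 3

∂L/∂w₁ = 0 × 1 × 1 × 3 = 0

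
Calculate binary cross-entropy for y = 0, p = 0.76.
L = 1.427

L = -0·log(0.76) - 1·log(0.24) = -log(0.24) = 1.427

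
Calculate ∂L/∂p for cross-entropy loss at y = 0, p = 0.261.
∂L/∂p = 1.353

∂L/∂p = -y/p + (1-y)/(1-p) = 0 + 1/0.739 = 1.353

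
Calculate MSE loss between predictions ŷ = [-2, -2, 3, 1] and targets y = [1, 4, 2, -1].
MSE = 12.5

MSE = (1/4)((-2-1)² + (-2-4)² + (3-2)² + (1--1)²) = (1/4)(9 + 36 + 1 + 4) = 12.5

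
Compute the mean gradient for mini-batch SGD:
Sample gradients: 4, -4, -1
Average gradient = -0.3333

Average = (1/3)(4 + -4 + -1) = -1/3 = -0.3333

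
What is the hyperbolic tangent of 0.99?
0.7574

tanh(0.99) = (e^(0.99) - e^(-0.99))/(e^(0.99) + e^(-0.99)) = 0.7574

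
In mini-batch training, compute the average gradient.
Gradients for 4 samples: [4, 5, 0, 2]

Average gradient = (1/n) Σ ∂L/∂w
Average gradient = 2.75

Average = (1/4)(4 + 5 + 0 + 2) = 11/4 = 2.75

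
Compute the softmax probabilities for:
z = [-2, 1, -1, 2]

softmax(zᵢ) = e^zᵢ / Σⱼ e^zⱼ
p = [0.0128, 0.2562, 0.0347, 0.6964]

exp(z) = [0.1353, 2.718, 0.3679, 7.389]
Sum = 10.61
p = [0.0128, 0.2562, 0.0347, 0.6964]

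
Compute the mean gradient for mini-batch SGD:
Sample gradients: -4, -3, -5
Average gradient = -4

Average = (1/3)(-4 + -3 + -5) = -12/3 = -4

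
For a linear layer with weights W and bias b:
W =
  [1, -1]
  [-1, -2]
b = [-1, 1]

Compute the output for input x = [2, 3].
y = [-2, -7]

Wx = [1×2 + -1×3, -1×2 + -2×3]
   = [-1, -8]
y = Wx + b = [-1 + -1, -8 + 1] = [-2, -7]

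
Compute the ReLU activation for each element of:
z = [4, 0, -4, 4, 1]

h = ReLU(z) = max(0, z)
h = [4, 0, 0, 4, 1]

ReLU applied element-wise: max(0,4)=4, max(0,0)=0, max(0,-4)=0, max(0,4)=4, max(0,1)=1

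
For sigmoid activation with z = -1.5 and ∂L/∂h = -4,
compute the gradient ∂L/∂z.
∂L/∂z = -0.5966

σ(-1.5) = 0.1824
σ'(-1.5) = σ(-1.5)(1 - σ(-1.5)) = 0.1824 × 0.8176 = 0.1491
∂L/∂z = ∂L/∂h · σ'(z) = -4 × 0.1491 = -0.5966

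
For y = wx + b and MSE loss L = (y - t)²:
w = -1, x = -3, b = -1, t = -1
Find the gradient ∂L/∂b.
∂L/∂b = 6

y = wx + b = (-1)(-3) + -1 = 2
∂L/∂y = 2(y - t) = 2(2 - -1) = 6
∂y/∂b = 1
∂L/∂b = ∂L/∂y · ∂y/∂b = 6 × 1 = 6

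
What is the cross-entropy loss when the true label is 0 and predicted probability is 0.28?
L = 0.3285

L = -0·log(0.28) - 1·log(0.72) = -log(0.72) = 0.3285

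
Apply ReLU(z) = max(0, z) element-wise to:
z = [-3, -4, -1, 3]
h = [0, 0, 0, 3]

ReLU applied element-wise: max(0,-3)=0, max(0,-4)=0, max(0,-1)=0, max(0,3)=3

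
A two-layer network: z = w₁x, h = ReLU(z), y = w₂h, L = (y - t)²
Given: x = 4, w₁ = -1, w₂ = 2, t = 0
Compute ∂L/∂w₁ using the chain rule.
∂L/∂w₁ = 0

Forward pass:
z = w₁x = -1×4 = -4
h = ReLU(-4) = 0
y = w₂h = 2×0 = 0

Backward pass:
∂L/∂y = 2(y - t) = 2(0 - 0) = 0
∂y/∂h = w₂ = 2
∂h/∂z = 0 (ReLU derivative)
∂z/∂w₁ = x = 4

∂L/∂w₁ = 0 × 2 × 0 × 4 = 0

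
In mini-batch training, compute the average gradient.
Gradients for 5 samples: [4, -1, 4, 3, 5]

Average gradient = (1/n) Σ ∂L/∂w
Average gradient = 3

Average = (1/5)(4 + -1 + 4 + 3 + 5) = 15/5 = 3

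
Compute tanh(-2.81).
-0.9928

tanh(-2.81) = (e^(-2.81) - e^(2.81))/(e^(-2.81) + e^(2.81)) = -0.9928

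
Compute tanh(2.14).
0.9727

tanh(2.14) = (e^(2.14) - e^(-2.14))/(e^(2.14) + e^(-2.14)) = 0.9727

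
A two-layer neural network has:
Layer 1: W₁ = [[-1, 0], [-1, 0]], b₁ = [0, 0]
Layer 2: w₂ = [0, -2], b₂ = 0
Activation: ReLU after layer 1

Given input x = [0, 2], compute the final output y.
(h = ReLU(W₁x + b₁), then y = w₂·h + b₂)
y = 0

Layer 1 pre-activation: z₁ = [0, 0]
After ReLU: h = [0, 0]
Layer 2 output: y = 0×0 + -2×0 + 0 = 0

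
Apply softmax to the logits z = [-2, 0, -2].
p = [0.1065, 0.787, 0.1065]

exp(z) = [0.1353, 1, 0.1353]
Sum = 1.271
p = [0.1065, 0.787, 0.1065]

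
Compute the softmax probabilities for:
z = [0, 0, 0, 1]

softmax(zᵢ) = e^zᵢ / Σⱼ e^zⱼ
p = [0.1749, 0.1749, 0.1749, 0.4754]

exp(z) = [1, 1, 1, 2.718]
Sum = 5.718
p = [0.1749, 0.1749, 0.1749, 0.4754]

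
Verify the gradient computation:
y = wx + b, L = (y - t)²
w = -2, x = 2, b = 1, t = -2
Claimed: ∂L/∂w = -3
Incorrect

y = (-2)(2) + 1 = -3
∂L/∂y = 2(y - t) = 2(-3 - -2) = -2
∂y/∂w = x = 2
∂L/∂w = -2 × 2 = -4

Claimed value: -3
Incorrect: The correct gradient is -4.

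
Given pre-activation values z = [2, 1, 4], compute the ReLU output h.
h = [2, 1, 4]

ReLU applied element-wise: max(0,2)=2, max(0,1)=1, max(0,4)=4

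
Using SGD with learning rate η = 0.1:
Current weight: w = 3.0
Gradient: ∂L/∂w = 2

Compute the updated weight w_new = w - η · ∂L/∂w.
w_new = 2.8

w_new = w - η·∂L/∂w = 3.0 - 0.1×(2) = 3.0 - (0.2) = 2.8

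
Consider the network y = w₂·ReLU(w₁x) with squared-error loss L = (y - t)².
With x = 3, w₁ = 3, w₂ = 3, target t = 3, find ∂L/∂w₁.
∂L/∂w₁ = 432

Forward pass:
z = w₁x = 3×3 = 9
h = ReLU(9) = 9
y = w₂h = 3×9 = 27

Backward pass:
∂L/∂y = 2(y - t) = 2(27 - 3) = 48
∂y/∂h = w₂ = 3
∂h/∂z = 1 (ReLU derivative)
∂z/∂w₁ = x = 3

∂L/∂w₁ = 48 × 3 × 1 × 3 = 432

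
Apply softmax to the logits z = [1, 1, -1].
p = [0.4683, 0.4683, 0.0634]

exp(z) = [2.718, 2.718, 0.3679]
Sum = 5.804
p = [0.4683, 0.4683, 0.0634]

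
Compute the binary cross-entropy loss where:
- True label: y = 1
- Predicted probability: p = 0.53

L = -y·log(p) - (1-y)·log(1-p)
L = 0.6349

L = -1·log(0.53) - 0·log(0.47) = -log(0.53) = 0.6349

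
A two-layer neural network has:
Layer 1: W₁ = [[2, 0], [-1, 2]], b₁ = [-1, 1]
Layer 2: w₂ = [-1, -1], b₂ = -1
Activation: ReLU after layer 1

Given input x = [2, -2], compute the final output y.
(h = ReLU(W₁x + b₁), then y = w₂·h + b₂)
y = -4

Layer 1 pre-activation: z₁ = [3, -5]
After ReLU: h = [3, 0]
Layer 2 output: y = -1×3 + -1×0 + -1 = -4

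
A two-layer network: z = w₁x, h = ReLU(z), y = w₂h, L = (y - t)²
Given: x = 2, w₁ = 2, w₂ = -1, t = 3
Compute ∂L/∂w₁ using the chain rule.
∂L/∂w₁ = 28

Forward pass:
z = w₁x = 2×2 = 4
h = ReLU(4) = 4
y = w₂h = -1×4 = -4

Backward pass:
∂L/∂y = 2(y - t) = 2(-4 - 3) = -14
∂y/∂h = w₂ = -1
∂h/∂z = 1 (ReLU derivative)
∂z/∂w₁ = x = 2

∂L/∂w₁ = -14 × -1 × 1 × 2 = 28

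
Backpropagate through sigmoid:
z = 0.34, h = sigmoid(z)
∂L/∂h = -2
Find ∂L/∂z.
∂L/∂z = -0.4858

σ(0.34) = 0.5842
σ'(0.34) = σ(0.34)(1 - σ(0.34)) = 0.5842 × 0.4158 = 0.2429
∂L/∂z = ∂L/∂h · σ'(z) = -2 × 0.2429 = -0.4858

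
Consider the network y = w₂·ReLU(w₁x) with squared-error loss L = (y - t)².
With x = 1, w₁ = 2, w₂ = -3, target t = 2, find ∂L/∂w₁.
∂L/∂w₁ = 48

Forward pass:
z = w₁x = 2×1 = 2
h = ReLU(2) = 2
y = w₂h = -3×2 = -6

Backward pass:
∂L/∂y = 2(y - t) = 2(-6 - 2) = -16
∂y/∂h = w₂ = -3
∂h/∂z = 1 (ReLU derivative)
∂z/∂w₁ = x = 1

∂L/∂w₁ = -16 × -3 × 1 × 1 = 48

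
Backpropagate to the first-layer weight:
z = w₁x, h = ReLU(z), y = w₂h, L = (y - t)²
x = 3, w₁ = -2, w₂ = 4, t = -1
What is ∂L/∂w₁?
∂L/∂w₁ = 0

Forward pass:
z = w₁x = -2×3 = -6
h = ReLU(-6) = 0
y = w₂h = 4×0 = 0

Backward pass:
∂L/∂y = 2(y - t) = 2(0 - -1) = 2
∂y/∂h = w₂ = 4
∂h/∂z = 0 (ReLU derivative)
∂z/∂w₁ = x = 3

∂L/∂w₁ = 2 × 4 × 0 × 3 = 0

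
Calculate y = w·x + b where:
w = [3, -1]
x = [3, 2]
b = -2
y = 5

y = (3)(3) + (-1)(2) + -2 = 5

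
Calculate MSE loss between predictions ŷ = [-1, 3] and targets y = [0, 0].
MSE = 5

MSE = (1/2)((-1-0)² + (3-0)²) = (1/2)(1 + 9) = 5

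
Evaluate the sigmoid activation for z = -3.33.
0.03456

sigmoid(-3.33) = 1/(1 + e^(3.33)) = 1/(1 + 27.94) = 0.03456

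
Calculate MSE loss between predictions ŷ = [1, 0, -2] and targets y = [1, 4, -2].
MSE = 5.333

MSE = (1/3)((1-1)² + (0-4)² + (-2--2)²) = (1/3)(0 + 16 + 0) = 5.333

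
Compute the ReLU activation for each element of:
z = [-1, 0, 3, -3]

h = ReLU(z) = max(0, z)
h = [0, 0, 3, 0]

ReLU applied element-wise: max(0,-1)=0, max(0,0)=0, max(0,3)=3, max(0,-3)=0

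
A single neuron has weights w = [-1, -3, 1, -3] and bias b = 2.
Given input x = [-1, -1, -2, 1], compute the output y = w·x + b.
y = 1

y = (-1)(-1) + (-3)(-1) + (1)(-2) + (-3)(1) + 2 = 1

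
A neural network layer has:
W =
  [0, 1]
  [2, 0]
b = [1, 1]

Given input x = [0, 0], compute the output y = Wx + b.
y = [1, 1]

Wx = [0×0 + 1×0, 2×0 + 0×0]
   = [0, 0]
y = Wx + b = [0 + 1, 0 + 1] = [1, 1]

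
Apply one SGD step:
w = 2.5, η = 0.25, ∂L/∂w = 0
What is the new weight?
w_new = 2.5

w_new = w - η·∂L/∂w = 2.5 - 0.25×(0) = 2.5 - (0) = 2.5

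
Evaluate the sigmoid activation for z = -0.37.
0.4085

sigmoid(-0.37) = 1/(1 + e^(0.37)) = 1/(1 + 1.448) = 0.4085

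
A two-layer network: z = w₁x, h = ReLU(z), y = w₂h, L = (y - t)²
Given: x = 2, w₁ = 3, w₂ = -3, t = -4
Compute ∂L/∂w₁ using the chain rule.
∂L/∂w₁ = 168

Forward pass:
z = w₁x = 3×2 = 6
h = ReLU(6) = 6
y = w₂h = -3×6 = -18

Backward pass:
∂L/∂y = 2(y - t) = 2(-18 - -4) = -28
∂y/∂h = w₂ = -3
∂h/∂z = 1 (ReLU derivative)
∂z/∂w₁ = x = 2

∂L/∂w₁ = -28 × -3 × 1 × 2 = 168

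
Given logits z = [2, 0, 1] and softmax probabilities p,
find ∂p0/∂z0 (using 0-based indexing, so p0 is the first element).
∂p0/∂z0 = 0.2227

p = softmax(z) = [0.6652, 0.09003, 0.2447]
p0 = 0.6652

∂p0/∂z0 = p0(1 - p0) = 0.6652 × (1 - 0.6652) = 0.2227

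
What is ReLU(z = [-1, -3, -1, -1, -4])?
h = [0, 0, 0, 0, 0]

ReLU applied element-wise: max(0,-1)=0, max(0,-3)=0, max(0,-1)=0, max(0,-1)=0, max(0,-4)=0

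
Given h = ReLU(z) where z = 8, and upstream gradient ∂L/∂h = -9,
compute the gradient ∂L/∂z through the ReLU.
∂L/∂z = -9

h = ReLU(8) = 8
Since z > 0: ∂h/∂z = 1
∂L/∂z = ∂L/∂h · ∂h/∂z = -9 × 1 = -9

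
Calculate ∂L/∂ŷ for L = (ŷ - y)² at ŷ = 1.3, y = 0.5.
∂L/∂ŷ = 1.6

∂L/∂ŷ = 2(ŷ - y) = 2(1.3 - 0.5) = 2(0.8) = 1.6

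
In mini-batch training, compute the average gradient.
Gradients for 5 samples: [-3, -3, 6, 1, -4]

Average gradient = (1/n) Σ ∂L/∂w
Average gradient = -0.6

Average = (1/5)(-3 + -3 + 6 + 1 + -4) = -3/5 = -0.6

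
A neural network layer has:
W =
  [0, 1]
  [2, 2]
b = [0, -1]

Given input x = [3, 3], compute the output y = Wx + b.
y = [3, 11]

Wx = [0×3 + 1×3, 2×3 + 2×3]
   = [3, 12]
y = Wx + b = [3 + 0, 12 + -1] = [3, 11]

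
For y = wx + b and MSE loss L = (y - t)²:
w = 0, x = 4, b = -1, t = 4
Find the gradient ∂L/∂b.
∂L/∂b = -10

y = wx + b = (0)(4) + -1 = -1
∂L/∂y = 2(y - t) = 2(-1 - 4) = -10
∂y/∂b = 1
∂L/∂b = ∂L/∂y · ∂y/∂b = -10 × 1 = -10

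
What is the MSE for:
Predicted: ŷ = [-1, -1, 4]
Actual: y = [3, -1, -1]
MSE = 13.67

MSE = (1/3)((-1-3)² + (-1--1)² + (4--1)²) = (1/3)(16 + 0 + 25) = 13.67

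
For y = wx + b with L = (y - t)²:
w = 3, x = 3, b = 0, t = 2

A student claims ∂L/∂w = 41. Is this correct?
Incorrect

y = (3)(3) + 0 = 9
∂L/∂y = 2(y - t) = 2(9 - 2) = 14
∂y/∂w = x = 3
∂L/∂w = 14 × 3 = 42

Claimed value: 41
Incorrect: The correct gradient is 42.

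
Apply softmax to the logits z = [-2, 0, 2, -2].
p = [0.0156, 0.1155, 0.8533, 0.0156]

exp(z) = [0.1353, 1, 7.389, 0.1353]
Sum = 8.66
p = [0.0156, 0.1155, 0.8533, 0.0156]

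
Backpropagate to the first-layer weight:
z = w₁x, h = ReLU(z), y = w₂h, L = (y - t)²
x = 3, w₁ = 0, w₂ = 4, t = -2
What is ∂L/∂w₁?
∂L/∂w₁ = 0

Forward pass:
z = w₁x = 0×3 = 0
h = ReLU(0) = 0
y = w₂h = 4×0 = 0

Backward pass:
∂L/∂y = 2(y - t) = 2(0 - -2) = 4
∂y/∂h = w₂ = 4
∂h/∂z = 0 (ReLU derivative)
∂z/∂w₁ = x = 3

∂L/∂w₁ = 4 × 4 × 0 × 3 = 0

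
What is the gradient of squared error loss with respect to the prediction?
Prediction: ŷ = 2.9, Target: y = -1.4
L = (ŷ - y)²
∂L/∂ŷ = 8.6

∂L/∂ŷ = 2(ŷ - y) = 2(2.9 - -1.4) = 2(4.3) = 8.6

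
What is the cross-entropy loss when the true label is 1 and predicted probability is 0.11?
L = 2.207

L = -1·log(0.11) - 0·log(0.89) = -log(0.11) = 2.207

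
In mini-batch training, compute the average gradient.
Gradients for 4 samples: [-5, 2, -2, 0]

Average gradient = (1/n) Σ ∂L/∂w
Average gradient = -1.25

Average = (1/4)(-5 + 2 + -2 + 0) = -5/4 = -1.25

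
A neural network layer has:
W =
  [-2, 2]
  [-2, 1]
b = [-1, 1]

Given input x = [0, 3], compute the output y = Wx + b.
y = [5, 4]

Wx = [-2×0 + 2×3, -2×0 + 1×3]
   = [6, 3]
y = Wx + b = [6 + -1, 3 + 1] = [5, 4]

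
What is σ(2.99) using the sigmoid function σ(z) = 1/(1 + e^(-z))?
0.9521

sigmoid(2.99) = 1/(1 + e^(-2.99)) = 1/(1 + 0.05029) = 0.9521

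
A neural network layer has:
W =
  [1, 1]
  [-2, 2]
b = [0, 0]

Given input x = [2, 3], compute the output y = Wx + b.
y = [5, 2]

Wx = [1×2 + 1×3, -2×2 + 2×3]
   = [5, 2]
y = Wx + b = [5 + 0, 2 + 0] = [5, 2]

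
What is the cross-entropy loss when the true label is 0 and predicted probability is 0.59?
L = 0.8916

L = -0·log(0.59) - 1·log(0.41) = -log(0.41) = 0.8916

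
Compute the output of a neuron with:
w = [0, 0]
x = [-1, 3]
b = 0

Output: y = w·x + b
y = 0

y = (0)(-1) + (0)(3) + 0 = 0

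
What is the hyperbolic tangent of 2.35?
0.982

tanh(2.35) = (e^(2.35) - e^(-2.35))/(e^(2.35) + e^(-2.35)) = 0.982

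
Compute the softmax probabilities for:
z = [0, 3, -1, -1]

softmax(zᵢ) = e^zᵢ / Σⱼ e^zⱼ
p = [0.0458, 0.9205, 0.0169, 0.0169]

exp(z) = [1, 20.09, 0.3679, 0.3679]
Sum = 21.82
p = [0.0458, 0.9205, 0.0169, 0.0169]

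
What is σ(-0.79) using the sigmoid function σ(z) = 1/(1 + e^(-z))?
0.3122

sigmoid(-0.79) = 1/(1 + e^(0.79)) = 1/(1 + 2.203) = 0.3122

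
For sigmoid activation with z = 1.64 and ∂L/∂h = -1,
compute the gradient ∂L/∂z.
∂L/∂z = -0.1361

σ(1.64) = 0.8375
σ'(1.64) = σ(1.64)(1 - σ(1.64)) = 0.8375 × 0.1625 = 0.1361
∂L/∂z = ∂L/∂h · σ'(z) = -1 × 0.1361 = -0.1361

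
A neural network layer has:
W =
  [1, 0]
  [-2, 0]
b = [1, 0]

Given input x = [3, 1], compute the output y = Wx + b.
y = [4, -6]

Wx = [1×3 + 0×1, -2×3 + 0×1]
   = [3, -6]
y = Wx + b = [3 + 1, -6 + 0] = [4, -6]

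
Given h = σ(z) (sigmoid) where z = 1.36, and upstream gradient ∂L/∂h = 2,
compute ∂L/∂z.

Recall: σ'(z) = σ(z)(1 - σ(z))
∂L/∂z = 0.3251

σ(1.36) = 0.7958
σ'(1.36) = σ(1.36)(1 - σ(1.36)) = 0.7958 × 0.2042 = 0.1625
∂L/∂z = ∂L/∂h · σ'(z) = 2 × 0.1625 = 0.3251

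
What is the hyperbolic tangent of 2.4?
0.9837

tanh(2.4) = (e^(2.4) - e^(-2.4))/(e^(2.4) + e^(-2.4)) = 0.9837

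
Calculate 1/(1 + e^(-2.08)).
0.8889

sigmoid(2.08) = 1/(1 + e^(-2.08)) = 1/(1 + 0.1249) = 0.8889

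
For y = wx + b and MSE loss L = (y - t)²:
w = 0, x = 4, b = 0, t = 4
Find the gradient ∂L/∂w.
∂L/∂w = -32

y = wx + b = (0)(4) + 0 = 0
∂L/∂y = 2(y - t) = 2(0 - 4) = -8
∂y/∂w = x = 4
∂L/∂w = ∂L/∂y · ∂y/∂w = -8 × 4 = -32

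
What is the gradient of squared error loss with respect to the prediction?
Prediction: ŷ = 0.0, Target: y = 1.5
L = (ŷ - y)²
∂L/∂ŷ = -3.0

∂L/∂ŷ = 2(ŷ - y) = 2(0.0 - 1.5) = 2(-1.5) = -3.0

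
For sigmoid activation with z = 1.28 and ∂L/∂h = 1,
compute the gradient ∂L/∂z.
∂L/∂z = 0.1702

σ(1.28) = 0.7824
σ'(1.28) = σ(1.28)(1 - σ(1.28)) = 0.7824 × 0.2176 = 0.1702
∂L/∂z = ∂L/∂h · σ'(z) = 1 × 0.1702 = 0.1702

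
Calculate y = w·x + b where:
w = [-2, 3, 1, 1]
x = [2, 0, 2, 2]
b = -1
y = -1

y = (-2)(2) + (3)(0) + (1)(2) + (1)(2) + -1 = -1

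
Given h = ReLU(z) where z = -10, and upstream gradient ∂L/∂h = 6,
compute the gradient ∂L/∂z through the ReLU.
∂L/∂z = 0

h = ReLU(-10) = 0
Since z < 0: ∂h/∂z = 0
∂L/∂z = ∂L/∂h · ∂h/∂z = 6 × 0 = 0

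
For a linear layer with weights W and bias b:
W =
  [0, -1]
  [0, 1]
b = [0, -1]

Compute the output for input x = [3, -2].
y = [2, -3]

Wx = [0×3 + -1×-2, 0×3 + 1×-2]
   = [2, -2]
y = Wx + b = [2 + 0, -2 + -1] = [2, -3]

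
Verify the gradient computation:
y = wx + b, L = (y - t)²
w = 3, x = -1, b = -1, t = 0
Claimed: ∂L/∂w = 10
Incorrect

y = (3)(-1) + -1 = -4
∂L/∂y = 2(y - t) = 2(-4 - 0) = -8
∂y/∂w = x = -1
∂L/∂w = -8 × -1 = 8

Claimed value: 10
Incorrect: The correct gradient is 8.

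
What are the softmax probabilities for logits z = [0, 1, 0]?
p = [0.2119, 0.5761, 0.2119]

exp(z) = [1, 2.718, 1]
Sum = 4.718
p = [0.2119, 0.5761, 0.2119]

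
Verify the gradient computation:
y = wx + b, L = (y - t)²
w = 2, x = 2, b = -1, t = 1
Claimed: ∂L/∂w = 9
Incorrect

y = (2)(2) + -1 = 3
∂L/∂y = 2(y - t) = 2(3 - 1) = 4
∂y/∂w = x = 2
∂L/∂w = 4 × 2 = 8

Claimed value: 9
Incorrect: The correct gradient is 8.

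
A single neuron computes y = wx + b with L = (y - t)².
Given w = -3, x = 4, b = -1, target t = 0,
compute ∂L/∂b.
∂L/∂b = -26

y = wx + b = (-3)(4) + -1 = -13
∂L/∂y = 2(y - t) = 2(-13 - 0) = -26
∂y/∂b = 1
∂L/∂b = ∂L/∂y · ∂y/∂b = -26 × 1 = -26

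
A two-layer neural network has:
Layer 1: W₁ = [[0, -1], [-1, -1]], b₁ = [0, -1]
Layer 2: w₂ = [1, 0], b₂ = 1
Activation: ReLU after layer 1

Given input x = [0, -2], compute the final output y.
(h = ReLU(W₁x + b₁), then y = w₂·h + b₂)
y = 3

Layer 1 pre-activation: z₁ = [2, 1]
After ReLU: h = [2, 1]
Layer 2 output: y = 1×2 + 0×1 + 1 = 3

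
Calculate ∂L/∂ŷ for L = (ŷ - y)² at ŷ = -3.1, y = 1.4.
∂L/∂ŷ = -9.0

∂L/∂ŷ = 2(ŷ - y) = 2(-3.1 - 1.4) = 2(-4.5) = -9.0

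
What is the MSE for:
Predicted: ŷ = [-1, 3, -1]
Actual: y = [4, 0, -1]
MSE = 11.33

MSE = (1/3)((-1-4)² + (3-0)² + (-1--1)²) = (1/3)(25 + 9 + 0) = 11.33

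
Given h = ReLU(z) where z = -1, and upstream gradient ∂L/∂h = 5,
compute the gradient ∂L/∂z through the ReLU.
∂L/∂z = 0

h = ReLU(-1) = 0
Since z < 0: ∂h/∂z = 0
∂L/∂z = ∂L/∂h · ∂h/∂z = 5 × 0 = 0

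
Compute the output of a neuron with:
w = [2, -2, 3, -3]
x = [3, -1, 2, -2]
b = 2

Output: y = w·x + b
y = 22

y = (2)(3) + (-2)(-1) + (3)(2) + (-3)(-2) + 2 = 22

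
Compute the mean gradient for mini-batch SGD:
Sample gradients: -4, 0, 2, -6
Average gradient = -2

Average = (1/4)(-4 + 0 + 2 + -6) = -8/4 = -2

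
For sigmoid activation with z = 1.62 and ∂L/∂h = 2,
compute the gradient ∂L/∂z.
∂L/∂z = 0.2758

σ(1.62) = 0.8348
σ'(1.62) = σ(1.62)(1 - σ(1.62)) = 0.8348 × 0.1652 = 0.1379
∂L/∂z = ∂L/∂h · σ'(z) = 2 × 0.1379 = 0.2758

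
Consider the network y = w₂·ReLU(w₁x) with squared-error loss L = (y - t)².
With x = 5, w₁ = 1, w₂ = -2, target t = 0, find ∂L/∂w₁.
∂L/∂w₁ = 200

Forward pass:
z = w₁x = 1×5 = 5
h = ReLU(5) = 5
y = w₂h = -2×5 = -10

Backward pass:
∂L/∂y = 2(y - t) = 2(-10 - 0) = -20
∂y/∂h = w₂ = -2
∂h/∂z = 1 (ReLU derivative)
∂z/∂w₁ = x = 5

∂L/∂w₁ = -20 × -2 × 1 × 5 = 200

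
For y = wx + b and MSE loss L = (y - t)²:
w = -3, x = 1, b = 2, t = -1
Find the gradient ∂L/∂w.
∂L/∂w = 0

y = wx + b = (-3)(1) + 2 = -1
∂L/∂y = 2(y - t) = 2(-1 - -1) = 0
∂y/∂w = x = 1
∂L/∂w = ∂L/∂y · ∂y/∂w = 0 × 1 = 0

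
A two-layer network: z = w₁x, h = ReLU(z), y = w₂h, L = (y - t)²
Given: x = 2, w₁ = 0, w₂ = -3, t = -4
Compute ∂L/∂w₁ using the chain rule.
∂L/∂w₁ = 0

Forward pass:
z = w₁x = 0×2 = 0
h = ReLU(0) = 0
y = w₂h = -3×0 = 0

Backward pass:
∂L/∂y = 2(y - t) = 2(0 - -4) = 8
∂y/∂h = w₂ = -3
∂h/∂z = 0 (ReLU derivative)
∂z/∂w₁ = x = 2

∂L/∂w₁ = 8 × -3 × 0 × 2 = 0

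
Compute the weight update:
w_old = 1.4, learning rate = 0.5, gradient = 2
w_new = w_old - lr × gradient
w_new = 0.4

w_new = w - η·∂L/∂w = 1.4 - 0.5×(2) = 1.4 - (1) = 0.4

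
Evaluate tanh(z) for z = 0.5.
0.4621

tanh(0.5) = (e^(0.5) - e^(-0.5))/(e^(0.5) + e^(-0.5)) = 0.4621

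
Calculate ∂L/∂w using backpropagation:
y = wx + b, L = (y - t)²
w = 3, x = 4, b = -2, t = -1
∂L/∂w = 88

y = wx + b = (3)(4) + -2 = 10
∂L/∂y = 2(y - t) = 2(10 - -1) = 22
∂y/∂w = x = 4
∂L/∂w = ∂L/∂y · ∂y/∂w = 22 × 4 = 88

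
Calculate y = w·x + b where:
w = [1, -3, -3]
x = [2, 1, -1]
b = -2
y = 0

y = (1)(2) + (-3)(1) + (-3)(-1) + -2 = 0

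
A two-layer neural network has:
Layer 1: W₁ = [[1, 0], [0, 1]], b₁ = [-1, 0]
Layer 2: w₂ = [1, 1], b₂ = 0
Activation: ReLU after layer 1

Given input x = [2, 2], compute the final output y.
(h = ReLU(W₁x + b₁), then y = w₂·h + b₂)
y = 3

Layer 1 pre-activation: z₁ = [1, 2]
After ReLU: h = [1, 2]
Layer 2 output: y = 1×1 + 1×2 + 0 = 3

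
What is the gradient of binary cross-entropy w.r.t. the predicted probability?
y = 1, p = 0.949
∂L/∂p = -1.054

∂L/∂p = -y/p + (1-y)/(1-p) = -1/0.949 + 0 = -1.054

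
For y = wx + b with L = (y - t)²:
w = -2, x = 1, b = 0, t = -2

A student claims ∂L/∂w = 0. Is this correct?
Correct

y = (-2)(1) + 0 = -2
∂L/∂y = 2(y - t) = 2(-2 - -2) = 0
∂y/∂w = x = 1
∂L/∂w = 0 × 1 = 0

Claimed value: 0
Correct: The correct gradient is 0.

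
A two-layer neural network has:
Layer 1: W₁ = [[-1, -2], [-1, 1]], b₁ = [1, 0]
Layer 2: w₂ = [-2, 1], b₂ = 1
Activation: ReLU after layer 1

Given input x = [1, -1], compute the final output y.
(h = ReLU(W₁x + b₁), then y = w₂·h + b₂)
y = -3

Layer 1 pre-activation: z₁ = [2, -2]
After ReLU: h = [2, 0]
Layer 2 output: y = -2×2 + 1×0 + 1 = -3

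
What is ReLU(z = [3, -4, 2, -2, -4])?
h = [3, 0, 2, 0, 0]

ReLU applied element-wise: max(0,3)=3, max(0,-4)=0, max(0,2)=2, max(0,-2)=0, max(0,-4)=0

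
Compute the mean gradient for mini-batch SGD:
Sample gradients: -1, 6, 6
Average gradient = 3.667

Average = (1/3)(-1 + 6 + 6) = 11/3 = 3.667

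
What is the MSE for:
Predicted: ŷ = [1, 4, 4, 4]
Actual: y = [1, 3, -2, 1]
MSE = 11.5

MSE = (1/4)((1-1)² + (4-3)² + (4--2)² + (4-1)²) = (1/4)(0 + 1 + 36 + 9) = 11.5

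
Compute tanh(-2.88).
-0.9937

tanh(-2.88) = (e^(-2.88) - e^(2.88))/(e^(-2.88) + e^(2.88)) = -0.9937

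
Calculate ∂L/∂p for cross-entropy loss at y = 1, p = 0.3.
∂L/∂p = -3.333

∂L/∂p = -y/p + (1-y)/(1-p) = -1/0.3 + 0 = -3.333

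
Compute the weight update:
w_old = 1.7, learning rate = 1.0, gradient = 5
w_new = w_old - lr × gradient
w_new = -3.3

w_new = w - η·∂L/∂w = 1.7 - 1.0×(5) = 1.7 - (5) = -3.3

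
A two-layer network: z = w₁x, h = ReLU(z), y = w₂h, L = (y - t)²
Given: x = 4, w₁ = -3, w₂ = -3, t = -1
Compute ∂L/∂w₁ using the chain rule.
∂L/∂w₁ = 0

Forward pass:
z = w₁x = -3×4 = -12
h = ReLU(-12) = 0
y = w₂h = -3×0 = 0

Backward pass:
∂L/∂y = 2(y - t) = 2(0 - -1) = 2
∂y/∂h = w₂ = -3
∂h/∂z = 0 (ReLU derivative)
∂z/∂w₁ = x = 4

∂L/∂w₁ = 2 × -3 × 0 × 4 = 0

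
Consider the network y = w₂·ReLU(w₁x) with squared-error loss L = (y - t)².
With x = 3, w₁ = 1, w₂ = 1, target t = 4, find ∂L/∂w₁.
∂L/∂w₁ = -6

Forward pass:
z = w₁x = 1×3 = 3
h = ReLU(3) = 3
y = w₂h = 1×3 = 3

Backward pass:
∂L/∂y = 2(y - t) = 2(3 - 4) = -2
∂y/∂h = w₂ = 1
∂h/∂z = 1 (ReLU derivative)
∂z/∂w₁ = x = 3

∂L/∂w₁ = -2 × 1 × 1 × 3 = -6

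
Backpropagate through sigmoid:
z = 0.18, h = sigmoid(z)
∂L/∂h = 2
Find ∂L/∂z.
∂L/∂z = 0.496

σ(0.18) = 0.5449
σ'(0.18) = σ(0.18)(1 - σ(0.18)) = 0.5449 × 0.4551 = 0.248
∂L/∂z = ∂L/∂h · σ'(z) = 2 × 0.248 = 0.496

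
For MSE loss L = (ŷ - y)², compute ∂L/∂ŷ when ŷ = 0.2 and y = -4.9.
∂L/∂ŷ = 10.2

∂L/∂ŷ = 2(ŷ - y) = 2(0.2 - -4.9) = 2(5.1) = 10.2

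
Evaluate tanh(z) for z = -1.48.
-0.9015

tanh(-1.48) = (e^(-1.48) - e^(1.48))/(e^(-1.48) + e^(1.48)) = -0.9015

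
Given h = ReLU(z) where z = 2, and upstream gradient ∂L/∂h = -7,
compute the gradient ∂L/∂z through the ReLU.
∂L/∂z = -7

h = ReLU(2) = 2
Since z > 0: ∂h/∂z = 1
∂L/∂z = ∂L/∂h · ∂h/∂z = -7 × 1 = -7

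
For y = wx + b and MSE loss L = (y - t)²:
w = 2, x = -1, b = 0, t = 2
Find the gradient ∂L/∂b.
∂L/∂b = -8

y = wx + b = (2)(-1) + 0 = -2
∂L/∂y = 2(y - t) = 2(-2 - 2) = -8
∂y/∂b = 1
∂L/∂b = ∂L/∂y · ∂y/∂b = -8 × 1 = -8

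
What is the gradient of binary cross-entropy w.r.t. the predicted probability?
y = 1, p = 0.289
∂L/∂p = -3.46

∂L/∂p = -y/p + (1-y)/(1-p) = -1/0.289 + 0 = -3.46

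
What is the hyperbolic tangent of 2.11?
0.971

tanh(2.11) = (e^(2.11) - e^(-2.11))/(e^(2.11) + e^(-2.11)) = 0.971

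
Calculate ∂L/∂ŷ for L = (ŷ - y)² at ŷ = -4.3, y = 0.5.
∂L/∂ŷ = -9.6

∂L/∂ŷ = 2(ŷ - y) = 2(-4.3 - 0.5) = 2(-4.8) = -9.6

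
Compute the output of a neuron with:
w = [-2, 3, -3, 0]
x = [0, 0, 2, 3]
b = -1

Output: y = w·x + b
y = -7

y = (-2)(0) + (3)(0) + (-3)(2) + (0)(3) + -1 = -7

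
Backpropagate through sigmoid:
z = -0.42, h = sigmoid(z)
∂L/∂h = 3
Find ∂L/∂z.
∂L/∂z = 0.7179

σ(-0.42) = 0.3965
σ'(-0.42) = σ(-0.42)(1 - σ(-0.42)) = 0.3965 × 0.6035 = 0.2393
∂L/∂z = ∂L/∂h · σ'(z) = 3 × 0.2393 = 0.7179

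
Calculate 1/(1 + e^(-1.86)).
0.8653

sigmoid(1.86) = 1/(1 + e^(-1.86)) = 1/(1 + 0.1557) = 0.8653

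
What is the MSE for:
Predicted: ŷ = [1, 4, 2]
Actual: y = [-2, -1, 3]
MSE = 11.67

MSE = (1/3)((1--2)² + (4--1)² + (2-3)²) = (1/3)(9 + 25 + 1) = 11.67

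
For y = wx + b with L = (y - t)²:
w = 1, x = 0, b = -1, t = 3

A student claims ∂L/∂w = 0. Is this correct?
Correct

y = (1)(0) + -1 = -1
∂L/∂y = 2(y - t) = 2(-1 - 3) = -8
∂y/∂w = x = 0
∂L/∂w = -8 × 0 = 0

Claimed value: 0
Correct: The correct gradient is 0.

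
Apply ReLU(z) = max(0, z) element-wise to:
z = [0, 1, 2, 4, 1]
h = [0, 1, 2, 4, 1]

ReLU applied element-wise: max(0,0)=0, max(0,1)=1, max(0,2)=2, max(0,4)=4, max(0,1)=1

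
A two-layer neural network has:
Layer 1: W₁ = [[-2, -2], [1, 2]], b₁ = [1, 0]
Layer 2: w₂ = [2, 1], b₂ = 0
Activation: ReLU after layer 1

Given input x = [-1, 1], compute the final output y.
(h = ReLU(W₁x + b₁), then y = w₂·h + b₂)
y = 3

Layer 1 pre-activation: z₁ = [1, 1]
After ReLU: h = [1, 1]
Layer 2 output: y = 2×1 + 1×1 + 0 = 3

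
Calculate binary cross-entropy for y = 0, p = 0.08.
L = 0.08338

L = -0·log(0.08) - 1·log(0.92) = -log(0.92) = 0.08338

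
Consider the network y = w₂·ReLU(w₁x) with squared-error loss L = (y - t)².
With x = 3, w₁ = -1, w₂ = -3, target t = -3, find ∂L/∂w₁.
∂L/∂w₁ = 0

Forward pass:
z = w₁x = -1×3 = -3
h = ReLU(-3) = 0
y = w₂h = -3×0 = 0

Backward pass:
∂L/∂y = 2(y - t) = 2(0 - -3) = 6
∂y/∂h = w₂ = -3
∂h/∂z = 0 (ReLU derivative)
∂z/∂w₁ = x = 3

∂L/∂w₁ = 6 × -3 × 0 × 3 = 0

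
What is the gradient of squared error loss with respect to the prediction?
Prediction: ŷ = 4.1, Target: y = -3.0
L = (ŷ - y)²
∂L/∂ŷ = 14.2

∂L/∂ŷ = 2(ŷ - y) = 2(4.1 - -3.0) = 2(7.1) = 14.2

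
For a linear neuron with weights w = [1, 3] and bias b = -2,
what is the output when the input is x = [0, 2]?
y = 4

y = (1)(0) + (3)(2) + -2 = 4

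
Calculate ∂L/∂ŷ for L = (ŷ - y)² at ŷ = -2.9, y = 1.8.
∂L/∂ŷ = -9.4

∂L/∂ŷ = 2(ŷ - y) = 2(-2.9 - 1.8) = 2(-4.7) = -9.4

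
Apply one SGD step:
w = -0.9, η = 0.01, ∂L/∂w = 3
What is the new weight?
w_new = -0.93

w_new = w - η·∂L/∂w = -0.9 - 0.01×(3) = -0.9 - (0.03) = -0.93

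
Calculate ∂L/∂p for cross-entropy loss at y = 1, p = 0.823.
∂L/∂p = -1.215

∂L/∂p = -y/p + (1-y)/(1-p) = -1/0.823 + 0 = -1.215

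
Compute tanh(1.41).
0.8875

tanh(1.41) = (e^(1.41) - e^(-1.41))/(e^(1.41) + e^(-1.41)) = 0.8875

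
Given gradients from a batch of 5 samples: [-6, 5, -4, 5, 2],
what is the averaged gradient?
Average gradient = 0.4

Average = (1/5)(-6 + 5 + -4 + 5 + 2) = 2/5 = 0.4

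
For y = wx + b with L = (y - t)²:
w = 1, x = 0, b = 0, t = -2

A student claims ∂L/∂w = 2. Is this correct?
Incorrect

y = (1)(0) + 0 = 0
∂L/∂y = 2(y - t) = 2(0 - -2) = 4
∂y/∂w = x = 0
∂L/∂w = 4 × 0 = 0

Claimed value: 2
Incorrect: The correct gradient is 0.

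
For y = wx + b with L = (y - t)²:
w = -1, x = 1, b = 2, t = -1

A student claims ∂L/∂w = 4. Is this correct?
Correct

y = (-1)(1) + 2 = 1
∂L/∂y = 2(y - t) = 2(1 - -1) = 4
∂y/∂w = x = 1
∂L/∂w = 4 × 1 = 4

Claimed value: 4
Correct: The correct gradient is 4.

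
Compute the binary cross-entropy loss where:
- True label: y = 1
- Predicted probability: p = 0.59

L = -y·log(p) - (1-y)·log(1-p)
L = 0.5276

L = -1·log(0.59) - 0·log(0.41) = -log(0.59) = 0.5276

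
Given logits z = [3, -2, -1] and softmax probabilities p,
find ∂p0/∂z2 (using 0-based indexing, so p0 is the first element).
∂p0/∂z2 = -0.01743

p = softmax(z) = [0.9756, 0.006573, 0.01787]
p0 = 0.9756, p2 = 0.01787

∂p0/∂z2 = -p0 × p2 = -0.9756 × 0.01787 = -0.01743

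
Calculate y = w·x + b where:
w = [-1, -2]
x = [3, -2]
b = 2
y = 3

y = (-1)(3) + (-2)(-2) + 2 = 3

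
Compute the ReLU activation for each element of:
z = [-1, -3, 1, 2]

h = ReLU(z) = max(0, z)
h = [0, 0, 1, 2]

ReLU applied element-wise: max(0,-1)=0, max(0,-3)=0, max(0,1)=1, max(0,2)=2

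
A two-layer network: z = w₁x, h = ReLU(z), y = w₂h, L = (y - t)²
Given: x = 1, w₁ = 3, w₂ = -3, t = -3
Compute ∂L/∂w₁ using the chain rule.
∂L/∂w₁ = 36

Forward pass:
z = w₁x = 3×1 = 3
h = ReLU(3) = 3
y = w₂h = -3×3 = -9

Backward pass:
∂L/∂y = 2(y - t) = 2(-9 - -3) = -12
∂y/∂h = w₂ = -3
∂h/∂z = 1 (ReLU derivative)
∂z/∂w₁ = x = 1

∂L/∂w₁ = -12 × -3 × 1 × 1 = 36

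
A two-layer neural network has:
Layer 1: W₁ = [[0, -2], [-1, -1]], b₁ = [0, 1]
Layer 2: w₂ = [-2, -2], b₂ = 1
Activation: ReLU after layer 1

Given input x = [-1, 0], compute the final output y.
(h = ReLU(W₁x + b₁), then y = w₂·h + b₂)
y = -3

Layer 1 pre-activation: z₁ = [0, 2]
After ReLU: h = [0, 2]
Layer 2 output: y = -2×0 + -2×2 + 1 = -3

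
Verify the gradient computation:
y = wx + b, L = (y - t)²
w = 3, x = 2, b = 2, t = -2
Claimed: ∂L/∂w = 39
Incorrect

y = (3)(2) + 2 = 8
∂L/∂y = 2(y - t) = 2(8 - -2) = 20
∂y/∂w = x = 2
∂L/∂w = 20 × 2 = 40

Claimed value: 39
Incorrect: The correct gradient is 40.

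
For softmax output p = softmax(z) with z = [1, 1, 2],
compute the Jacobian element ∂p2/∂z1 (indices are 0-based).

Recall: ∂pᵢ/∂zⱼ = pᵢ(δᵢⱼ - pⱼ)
∂p2/∂z1 = -0.1221

p = softmax(z) = [0.2119, 0.2119, 0.5761]
p2 = 0.5761, p1 = 0.2119

∂p2/∂z1 = -p2 × p1 = -0.5761 × 0.2119 = -0.1221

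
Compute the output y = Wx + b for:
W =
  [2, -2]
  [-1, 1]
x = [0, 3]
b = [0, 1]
y = [-6, 4]

Wx = [2×0 + -2×3, -1×0 + 1×3]
   = [-6, 3]
y = Wx + b = [-6 + 0, 3 + 1] = [-6, 4]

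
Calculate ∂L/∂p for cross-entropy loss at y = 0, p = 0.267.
∂L/∂p = 1.364

∂L/∂p = -y/p + (1-y)/(1-p) = 0 + 1/0.733 = 1.364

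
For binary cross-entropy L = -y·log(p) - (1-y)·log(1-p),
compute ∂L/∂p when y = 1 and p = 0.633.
∂L/∂p = -1.58

∂L/∂p = -y/p + (1-y)/(1-p) = -1/0.633 + 0 = -1.58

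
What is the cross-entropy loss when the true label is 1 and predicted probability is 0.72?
L = 0.3285

L = -1·log(0.72) - 0·log(0.28) = -log(0.72) = 0.3285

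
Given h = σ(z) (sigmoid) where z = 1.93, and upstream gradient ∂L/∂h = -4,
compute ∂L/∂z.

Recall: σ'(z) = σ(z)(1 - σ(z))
∂L/∂z = -0.4427

σ(1.93) = 0.8732
σ'(1.93) = σ(1.93)(1 - σ(1.93)) = 0.8732 × 0.1268 = 0.1107
∂L/∂z = ∂L/∂h · σ'(z) = -4 × 0.1107 = -0.4427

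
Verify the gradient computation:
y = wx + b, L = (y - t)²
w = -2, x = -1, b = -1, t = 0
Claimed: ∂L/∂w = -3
Incorrect

y = (-2)(-1) + -1 = 1
∂L/∂y = 2(y - t) = 2(1 - 0) = 2
∂y/∂w = x = -1
∂L/∂w = 2 × -1 = -2

Claimed value: -3
Incorrect: The correct gradient is -2.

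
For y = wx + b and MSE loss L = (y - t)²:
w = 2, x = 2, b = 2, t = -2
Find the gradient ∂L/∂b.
∂L/∂b = 16

y = wx + b = (2)(2) + 2 = 6
∂L/∂y = 2(y - t) = 2(6 - -2) = 16
∂y/∂b = 1
∂L/∂b = ∂L/∂y · ∂y/∂b = 16 × 1 = 16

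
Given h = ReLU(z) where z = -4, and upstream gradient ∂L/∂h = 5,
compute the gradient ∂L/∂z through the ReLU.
∂L/∂z = 0

h = ReLU(-4) = 0
Since z < 0: ∂h/∂z = 0
∂L/∂z = ∂L/∂h · ∂h/∂z = 5 × 0 = 0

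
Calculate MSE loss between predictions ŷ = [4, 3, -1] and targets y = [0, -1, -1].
MSE = 10.67

MSE = (1/3)((4-0)² + (3--1)² + (-1--1)²) = (1/3)(16 + 16 + 0) = 10.67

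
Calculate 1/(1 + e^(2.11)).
0.1081

sigmoid(-2.11) = 1/(1 + e^(2.11)) = 1/(1 + 8.248) = 0.1081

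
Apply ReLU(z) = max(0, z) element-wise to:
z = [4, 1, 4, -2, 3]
h = [4, 1, 4, 0, 3]

ReLU applied element-wise: max(0,4)=4, max(0,1)=1, max(0,4)=4, max(0,-2)=0, max(0,3)=3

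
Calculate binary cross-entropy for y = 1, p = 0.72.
L = 0.3285

L = -1·log(0.72) - 0·log(0.28) = -log(0.72) = 0.3285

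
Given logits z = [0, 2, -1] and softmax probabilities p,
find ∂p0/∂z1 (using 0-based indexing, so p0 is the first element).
∂p0/∂z1 = -0.09636

p = softmax(z) = [0.1142, 0.8438, 0.04201]
p0 = 0.1142, p1 = 0.8438

∂p0/∂z1 = -p0 × p1 = -0.1142 × 0.8438 = -0.09636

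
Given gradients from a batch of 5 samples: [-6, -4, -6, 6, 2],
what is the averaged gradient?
Average gradient = -1.6

Average = (1/5)(-6 + -4 + -6 + 6 + 2) = -8/5 = -1.6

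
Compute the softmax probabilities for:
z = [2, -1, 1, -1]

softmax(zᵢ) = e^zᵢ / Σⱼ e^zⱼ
p = [0.6815, 0.0339, 0.2507, 0.0339]

exp(z) = [7.389, 0.3679, 2.718, 0.3679]
Sum = 10.84
p = [0.6815, 0.0339, 0.2507, 0.0339]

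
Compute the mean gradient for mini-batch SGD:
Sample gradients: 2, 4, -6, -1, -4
Average gradient = -1

Average = (1/5)(2 + 4 + -6 + -1 + -4) = -5/5 = -1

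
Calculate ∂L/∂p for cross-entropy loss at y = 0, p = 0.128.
∂L/∂p = 1.147

∂L/∂p = -y/p + (1-y)/(1-p) = 0 + 1/0.872 = 1.147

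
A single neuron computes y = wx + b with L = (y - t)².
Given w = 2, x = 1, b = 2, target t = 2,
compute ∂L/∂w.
∂L/∂w = 4

y = wx + b = (2)(1) + 2 = 4
∂L/∂y = 2(y - t) = 2(4 - 2) = 4
∂y/∂w = x = 1
∂L/∂w = ∂L/∂y · ∂y/∂w = 4 × 1 = 4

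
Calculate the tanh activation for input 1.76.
0.9425

tanh(1.76) = (e^(1.76) - e^(-1.76))/(e^(1.76) + e^(-1.76)) = 0.9425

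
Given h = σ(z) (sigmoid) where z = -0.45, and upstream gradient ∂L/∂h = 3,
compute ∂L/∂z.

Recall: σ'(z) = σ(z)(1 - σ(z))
∂L/∂z = 0.7133

σ(-0.45) = 0.3894
σ'(-0.45) = σ(-0.45)(1 - σ(-0.45)) = 0.3894 × 0.6106 = 0.2378
∂L/∂z = ∂L/∂h · σ'(z) = 3 × 0.2378 = 0.7133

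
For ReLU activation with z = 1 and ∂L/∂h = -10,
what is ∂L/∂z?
∂L/∂z = -10

h = ReLU(1) = 1
Since z > 0: ∂h/∂z = 1
∂L/∂z = ∂L/∂h · ∂h/∂z = -10 × 1 = -10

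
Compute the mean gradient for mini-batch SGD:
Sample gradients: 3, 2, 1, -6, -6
Average gradient = -1.2

Average = (1/5)(3 + 2 + 1 + -6 + -6) = -6/5 = -1.2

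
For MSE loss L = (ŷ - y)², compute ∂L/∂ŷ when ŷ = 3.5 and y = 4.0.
∂L/∂ŷ = -1.0

∂L/∂ŷ = 2(ŷ - y) = 2(3.5 - 4.0) = 2(-0.5) = -1.0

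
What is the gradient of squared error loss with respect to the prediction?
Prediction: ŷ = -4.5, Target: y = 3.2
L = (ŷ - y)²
∂L/∂ŷ = -15.4

∂L/∂ŷ = 2(ŷ - y) = 2(-4.5 - 3.2) = 2(-7.7) = -15.4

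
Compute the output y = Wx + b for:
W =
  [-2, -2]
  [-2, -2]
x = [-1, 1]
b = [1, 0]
y = [1, 0]

Wx = [-2×-1 + -2×1, -2×-1 + -2×1]
   = [0, 0]
y = Wx + b = [0 + 1, 0 + 0] = [1, 0]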